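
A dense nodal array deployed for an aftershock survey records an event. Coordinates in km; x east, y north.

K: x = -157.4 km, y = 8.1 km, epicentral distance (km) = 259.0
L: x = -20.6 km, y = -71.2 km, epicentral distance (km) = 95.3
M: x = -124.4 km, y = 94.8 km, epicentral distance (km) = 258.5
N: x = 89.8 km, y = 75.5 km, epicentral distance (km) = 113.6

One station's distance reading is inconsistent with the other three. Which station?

L

Solve using three stations at a time. Using K, M, N (subtract circle equations pairwise → linear system) gives (x, y) ≈ (97.5, -37.8).
Distances from that point to each station vs reported:
  K: calculated 259.0 vs reported 259.0 → residual 0.0 km
  L: calculated 122.7 vs reported 95.3 → residual 27.4 km
  M: calculated 258.5 vs reported 258.5 → residual 0.0 km
  N: calculated 113.6 vs reported 113.6 → residual 0.0 km
K, M, N are mutually consistent (residuals ≈ 0); L is off by 27.4 km.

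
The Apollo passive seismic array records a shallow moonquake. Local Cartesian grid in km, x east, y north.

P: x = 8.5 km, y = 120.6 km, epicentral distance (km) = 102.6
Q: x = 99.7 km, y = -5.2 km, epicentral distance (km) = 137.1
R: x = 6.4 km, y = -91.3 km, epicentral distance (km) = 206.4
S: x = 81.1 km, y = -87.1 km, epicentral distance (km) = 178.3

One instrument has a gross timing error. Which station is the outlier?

Q

Solve using three stations at a time. Using P, R, S (subtract circle equations pairwise → linear system) gives (x, y) ≈ (106.1, 89.4).
Distances from that point to each station vs reported:
  P: calculated 102.4 vs reported 102.6 → residual 0.2 km
  Q: calculated 94.8 vs reported 137.1 → residual 42.3 km
  R: calculated 206.3 vs reported 206.4 → residual 0.1 km
  S: calculated 178.2 vs reported 178.3 → residual 0.1 km
P, R, S are mutually consistent (residuals ≈ 0); Q is off by 42.3 km.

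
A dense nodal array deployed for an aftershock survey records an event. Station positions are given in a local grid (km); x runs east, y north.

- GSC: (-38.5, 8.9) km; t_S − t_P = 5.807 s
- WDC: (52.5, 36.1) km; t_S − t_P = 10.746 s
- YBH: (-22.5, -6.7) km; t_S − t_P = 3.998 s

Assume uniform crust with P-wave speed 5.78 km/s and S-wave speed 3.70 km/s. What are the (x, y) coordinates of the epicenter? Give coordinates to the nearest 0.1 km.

-19.5 km east, -47.7 km north

Distance from S−P lag: d = Δt · v_P v_S / (v_P − v_S) = Δt · (5.78·3.70)/(5.78−3.70) ≈ 10.2817·Δt.
So d_GSC = 59.71, d_WDC = 110.49, d_YBH = 41.11 km.
Circle about each station: (x + 38.5)² + (y − 8.9)² = 59.71²; (x − 52.5)² + (y − 36.1)² = 110.49²; (x + 22.5)² + (y + 6.7)² = 41.11².
Subtracting the GSC equation from the WDC and YBH equations removes the quadratic terms:
182.0 x + 54.4 y = -6144.76
32.0 x − 31.2 y = 864.93
Solving the 2×2 system: x ≈ -19.5, y ≈ -47.7 km.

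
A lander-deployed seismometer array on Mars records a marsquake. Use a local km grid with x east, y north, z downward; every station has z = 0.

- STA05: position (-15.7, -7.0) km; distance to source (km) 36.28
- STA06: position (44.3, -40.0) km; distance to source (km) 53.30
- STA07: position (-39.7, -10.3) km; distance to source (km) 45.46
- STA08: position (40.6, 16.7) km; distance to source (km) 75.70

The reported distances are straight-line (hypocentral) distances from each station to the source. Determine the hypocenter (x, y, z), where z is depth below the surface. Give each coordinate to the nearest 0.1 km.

x ≈ -7.7 km, y ≈ -40.4 km, depth ≈ 11.7 km

Each station gives a sphere (x−x_i)² + (y−y_i)² + z² = d_i² (stations at z=0).
Subtracting the STA05 sphere from STA06 and STA07: z² cancels, leaving linear equations in x and y:
120.0 x − 66.0 y = 1742.35
-48.0 x − 6.6 y = 636.32
Solving: x ≈ -7.701, y ≈ -40.402 km (keep extra digits for the depth step; rounded: -7.7, -40.4).
Then from the STA05 sphere: z² = 36.28² − (x + 15.7)² − (y + 7.0)² with x = -7.701, y = -40.402, so z ≈ 11.686 ≈ 11.7 km.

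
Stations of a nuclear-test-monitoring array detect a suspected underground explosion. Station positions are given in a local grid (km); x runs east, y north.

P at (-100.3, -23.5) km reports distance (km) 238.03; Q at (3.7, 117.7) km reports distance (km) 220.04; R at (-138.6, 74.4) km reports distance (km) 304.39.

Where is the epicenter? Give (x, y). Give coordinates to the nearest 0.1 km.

Circle about each station: (x + 100.3)² + (y + 23.5)² = 238.03²; (x − 3.7)² + (y − 117.7)² = 220.04²; (x + 138.6)² + (y − 74.4)² = 304.39².
Subtracting pairs of circle equations eliminates x²+y² and gives linear equations (the radical axes):
208.0 x + 282.4 y = 11495.32
-76.6 x + 195.8 y = -21862.01
Solving the 2×2 system: x ≈ 135.1, y ≈ -58.8 km.

(135.1, -58.8)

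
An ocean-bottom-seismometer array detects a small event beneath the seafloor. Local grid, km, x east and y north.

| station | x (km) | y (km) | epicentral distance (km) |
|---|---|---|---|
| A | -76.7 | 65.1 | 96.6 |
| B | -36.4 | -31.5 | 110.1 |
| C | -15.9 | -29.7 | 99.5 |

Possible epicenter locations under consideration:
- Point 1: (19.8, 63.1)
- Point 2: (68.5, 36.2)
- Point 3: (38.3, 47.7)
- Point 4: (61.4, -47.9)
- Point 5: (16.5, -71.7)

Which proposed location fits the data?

For each candidate, compare |candidate − station| to the reported distance:
Point 1: residuals A 0.1, B 0.1, C 0.1 → max 0.1 km
Point 2: residuals A 51.4, B 14.7, C 7.6 → max 51.4 km
Point 3: residuals A 19.7, B 1.2, C 5.0 → max 19.7 km
Point 4: residuals A 81.8, B 10.9, C 20.1 → max 81.8 km
Point 5: residuals A 68.9, B 43.7, C 46.5 → max 68.9 km
Only Point 1 has all residuals ≈ 0.

Point 1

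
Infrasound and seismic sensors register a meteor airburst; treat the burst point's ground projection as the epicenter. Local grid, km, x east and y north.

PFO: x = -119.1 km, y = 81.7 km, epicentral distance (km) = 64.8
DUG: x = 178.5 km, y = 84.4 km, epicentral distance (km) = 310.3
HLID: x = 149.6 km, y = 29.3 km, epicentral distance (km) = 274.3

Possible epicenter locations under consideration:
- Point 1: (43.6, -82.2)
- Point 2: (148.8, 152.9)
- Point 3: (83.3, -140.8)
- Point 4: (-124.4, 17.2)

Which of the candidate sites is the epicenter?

For each candidate, compare |candidate − station| to the reported distance:
Point 1: residuals PFO 166.1, DUG 95.9, HLID 120.5 → max 166.1 km
Point 2: residuals PFO 212.4, DUG 235.6, HLID 150.7 → max 235.6 km
Point 3: residuals PFO 236.0, DUG 65.8, HLID 91.7 → max 236.0 km
Point 4: residuals PFO 0.1, DUG 0.0, HLID 0.0 → max 0.1 km
Only Point 4 has all residuals ≈ 0.

Point 4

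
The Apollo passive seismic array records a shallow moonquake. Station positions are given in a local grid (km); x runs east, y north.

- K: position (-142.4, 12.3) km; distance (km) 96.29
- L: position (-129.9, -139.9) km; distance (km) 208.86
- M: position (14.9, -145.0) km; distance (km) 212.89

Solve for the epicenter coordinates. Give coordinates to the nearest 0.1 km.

Circle about each station: (x + 142.4)² + (y − 12.3)² = 96.29²; (x + 129.9)² + (y + 139.9)² = 208.86²; (x − 14.9)² + (y + 145.0)² = 212.89².
Subtracting pairs of circle equations eliminates x²+y² and gives linear equations (the radical axes):
25.0 x − 304.4 y = -18333.77
314.6 x − 314.6 y = -35232.43
Solving the 2×2 system: x ≈ -56.4, y ≈ 55.6 km.

-56.4 km east, 55.6 km north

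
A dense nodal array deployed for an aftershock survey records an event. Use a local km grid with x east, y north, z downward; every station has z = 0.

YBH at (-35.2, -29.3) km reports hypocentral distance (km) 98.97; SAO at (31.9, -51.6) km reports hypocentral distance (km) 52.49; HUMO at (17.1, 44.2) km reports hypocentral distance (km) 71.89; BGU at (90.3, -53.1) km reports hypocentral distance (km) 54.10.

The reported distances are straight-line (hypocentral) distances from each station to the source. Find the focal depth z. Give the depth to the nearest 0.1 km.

z ≈ 15.9 km

Each station gives a sphere (x−x_i)² + (y−y_i)² + z² = d_i² (stations at z=0).
Subtracting the YBH sphere from SAO and HUMO: z² cancels, leaving linear equations in x and y:
134.2 x − 44.6 y = 8622.50
104.6 x + 147.0 y = 4775.41
Solving: x ≈ 60.694, y ≈ -10.702 km (keep extra digits for the depth step; rounded: 60.7, -10.7).
Then from the YBH sphere: z² = 98.97² − (x + 35.2)² − (y + 29.3)² with x = 60.694, y = -10.702, so z ≈ 15.922 ≈ 15.9 km.
Check against BGU (with the unrounded solution): distance 54.11 ≈ 54.10 km. ✓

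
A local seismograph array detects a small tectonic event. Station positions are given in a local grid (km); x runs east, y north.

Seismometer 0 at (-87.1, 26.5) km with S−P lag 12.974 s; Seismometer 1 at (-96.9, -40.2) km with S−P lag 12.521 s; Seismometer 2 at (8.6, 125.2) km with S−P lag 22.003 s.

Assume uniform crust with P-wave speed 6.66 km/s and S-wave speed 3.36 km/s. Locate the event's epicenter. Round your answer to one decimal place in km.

Distance from S−P lag: d = Δt · v_P v_S / (v_P − v_S) = Δt · (6.66·3.36)/(6.66−3.36) ≈ 6.7811·Δt.
So d_Seismometer 0 = 87.98, d_Seismometer 1 = 84.91, d_Seismometer 2 = 149.20 km.
Circle about each station: (x + 87.1)² + (y − 26.5)² = 87.98²; (x + 96.9)² + (y + 40.2)² = 84.91²; (x − 8.6)² + (y − 125.2)² = 149.20².
Subtracting the Seismometer 0 equation from the Seismometer 1 and Seismometer 2 equations removes the quadratic terms:
-19.6 x − 133.4 y = 3247.76
191.4 x + 197.4 y = -7059.82
Solving the 2×2 system: x ≈ -13.9, y ≈ -22.3 km.
Check against Seismometer 0 (with the unrounded x, y): √((x + 87.1)²+(y − 26.5)²) = 88.00 ≈ 87.98 km. ✓

-13.9 km east, -22.3 km north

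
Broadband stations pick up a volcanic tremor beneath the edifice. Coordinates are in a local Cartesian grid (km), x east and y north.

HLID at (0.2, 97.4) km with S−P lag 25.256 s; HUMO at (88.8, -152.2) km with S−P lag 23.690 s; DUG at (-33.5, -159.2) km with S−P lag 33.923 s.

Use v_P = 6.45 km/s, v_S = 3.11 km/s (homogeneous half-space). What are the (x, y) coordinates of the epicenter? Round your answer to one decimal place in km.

Distance from S−P lag: d = Δt · v_P v_S / (v_P − v_S) = Δt · (6.45·3.11)/(6.45−3.11) ≈ 6.0058·Δt.
So d_HLID = 151.68, d_HUMO = 142.28, d_DUG = 203.74 km.
Circle about each station: (x − 0.2)² + (y − 97.4)² = 151.68²; (x − 88.8)² + (y + 152.2)² = 142.28²; (x + 33.5)² + (y + 159.2)² = 203.74².
Subtracting the HLID equation from the HUMO and DUG equations removes the quadratic terms:
177.2 x − 499.2 y = 24326.70
-67.4 x − 513.2 y = -1523.08
Solving the 2×2 system: x ≈ 106.3, y ≈ -11.0 km.
Check against HLID (with the unrounded x, y): √((x − 0.2)²+(y − 97.4)²) = 151.69 ≈ 151.68 km. ✓

106.3 km east, -11.0 km north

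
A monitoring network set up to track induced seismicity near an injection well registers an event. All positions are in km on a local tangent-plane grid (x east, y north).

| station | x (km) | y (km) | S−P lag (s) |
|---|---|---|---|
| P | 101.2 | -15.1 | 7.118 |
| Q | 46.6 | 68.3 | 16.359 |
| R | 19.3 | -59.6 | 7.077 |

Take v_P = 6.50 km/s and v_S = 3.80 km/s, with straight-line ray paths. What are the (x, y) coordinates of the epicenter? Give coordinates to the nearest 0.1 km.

Distance from S−P lag: d = Δt · v_P v_S / (v_P − v_S) = Δt · (6.50·3.80)/(6.50−3.80) ≈ 9.1481·Δt.
So d_P = 65.12, d_Q = 149.65, d_R = 64.74 km.
Circle about each station: (x − 101.2)² + (y + 15.1)² = 65.12²; (x − 46.6)² + (y − 68.3)² = 149.65²; (x − 19.3)² + (y + 59.6)² = 64.74².
Subtracting the P equation from the Q and R equations removes the quadratic terms:
-109.2 x + 166.8 y = -21787.51
-163.8 x − 89.0 y = -6495.45
Solving the 2×2 system: x ≈ 81.6, y ≈ -77.2 km.

x ≈ 81.6 km, y ≈ -77.2 km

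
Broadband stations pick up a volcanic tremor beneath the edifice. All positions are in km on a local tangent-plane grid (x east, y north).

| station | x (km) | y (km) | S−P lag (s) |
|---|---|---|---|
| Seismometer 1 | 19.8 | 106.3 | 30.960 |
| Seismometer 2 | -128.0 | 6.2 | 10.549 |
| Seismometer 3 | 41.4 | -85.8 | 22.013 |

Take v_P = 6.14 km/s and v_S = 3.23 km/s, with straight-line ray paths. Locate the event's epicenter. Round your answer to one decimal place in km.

x ≈ -106.8 km, y ≈ -62.5 km

Distance from S−P lag: d = Δt · v_P v_S / (v_P − v_S) = Δt · (6.14·3.23)/(6.14−3.23) ≈ 6.8152·Δt.
So d_Seismometer 1 = 211.00, d_Seismometer 2 = 71.89, d_Seismometer 3 = 150.02 km.
Circle about each station: (x − 19.8)² + (y − 106.3)² = 211.00²; (x + 128.0)² + (y − 6.2)² = 71.89²; (x − 41.4)² + (y + 85.8)² = 150.02².
Subtracting the Seismometer 1 equation from the Seismometer 2 and Seismometer 3 equations removes the quadratic terms:
-295.6 x − 200.2 y = 44083.54
43.2 x − 384.2 y = 19398.87
Solving the 2×2 system: x ≈ -106.8, y ≈ -62.5 km.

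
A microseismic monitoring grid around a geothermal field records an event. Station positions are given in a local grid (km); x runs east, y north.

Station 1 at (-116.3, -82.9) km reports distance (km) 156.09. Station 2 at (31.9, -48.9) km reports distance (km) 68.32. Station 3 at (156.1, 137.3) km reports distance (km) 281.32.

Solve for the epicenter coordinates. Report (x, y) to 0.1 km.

Circle about each station: (x + 116.3)² + (y + 82.9)² = 156.09²; (x − 31.9)² + (y + 48.9)² = 68.32²; (x − 156.1)² + (y − 137.3)² = 281.32².
Subtracting the Station 1 equation from the Station 2 and Station 3 equations removes the quadratic terms:
296.4 x + 68.0 y = 2707.19
544.8 x + 440.4 y = -31956.45
Solving the 2×2 system: x ≈ 36.0, y ≈ -117.1 km.

36.0 km east, -117.1 km north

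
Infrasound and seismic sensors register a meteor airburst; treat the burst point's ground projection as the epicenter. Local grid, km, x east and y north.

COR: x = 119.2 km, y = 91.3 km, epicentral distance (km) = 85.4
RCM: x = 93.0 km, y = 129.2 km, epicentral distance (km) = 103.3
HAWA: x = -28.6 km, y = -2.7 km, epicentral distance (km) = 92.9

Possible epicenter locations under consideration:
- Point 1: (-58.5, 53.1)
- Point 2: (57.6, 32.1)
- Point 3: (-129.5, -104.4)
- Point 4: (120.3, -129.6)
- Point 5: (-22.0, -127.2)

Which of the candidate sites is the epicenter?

Point 2

For each candidate, compare |candidate − station| to the reported distance:
Point 1: residuals COR 96.4, RCM 66.2, HAWA 29.6 → max 96.4 km
Point 2: residuals COR 0.0, RCM 0.1, HAWA 0.1 → max 0.1 km
Point 3: residuals COR 231.1, RCM 219.3, HAWA 50.4 → max 231.1 km
Point 4: residuals COR 135.5, RCM 156.9, HAWA 102.7 → max 156.9 km
Point 5: residuals COR 174.8, RCM 177.7, HAWA 31.8 → max 177.7 km
Only Point 2 has all residuals ≈ 0.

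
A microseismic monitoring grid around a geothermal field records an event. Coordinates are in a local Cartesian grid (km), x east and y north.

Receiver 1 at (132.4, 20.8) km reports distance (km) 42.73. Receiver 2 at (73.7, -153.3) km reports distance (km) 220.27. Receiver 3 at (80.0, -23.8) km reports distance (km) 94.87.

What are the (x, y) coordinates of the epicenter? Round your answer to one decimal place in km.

Circle about each station: (x − 132.4)² + (y − 20.8)² = 42.73²; (x − 73.7)² + (y + 153.3)² = 220.27²; (x − 80.0)² + (y + 23.8)² = 94.87².
Subtracting the Receiver 1 equation from the Receiver 2 and Receiver 3 equations removes the quadratic terms:
-117.4 x − 348.2 y = -35722.84
-104.8 x − 89.2 y = -18170.42
Solving the 2×2 system: x ≈ 120.7, y ≈ 61.9 km.
Check against Receiver 1 (with the unrounded x, y): √((x − 132.4)²+(y − 20.8)²) = 42.73 ≈ 42.73 km. ✓

120.7 km east, 61.9 km north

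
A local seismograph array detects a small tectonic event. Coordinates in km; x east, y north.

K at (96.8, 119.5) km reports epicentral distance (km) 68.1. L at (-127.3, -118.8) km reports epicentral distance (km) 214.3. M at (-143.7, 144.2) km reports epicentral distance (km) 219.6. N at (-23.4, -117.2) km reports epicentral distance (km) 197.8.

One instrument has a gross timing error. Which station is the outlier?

L

Solve using three stations at a time. Using K, M, N (subtract circle equations pairwise → linear system) gives (x, y) ≈ (60.0, 62.2).
Distances from that point to each station vs reported:
  K: calculated 68.1 vs reported 68.1 → residual 0.0 km
  L: calculated 260.4 vs reported 214.3 → residual 46.1 km
  M: calculated 219.6 vs reported 219.6 → residual 0.0 km
  N: calculated 197.8 vs reported 197.8 → residual 0.0 km
K, M, N are mutually consistent (residuals ≈ 0); L is off by 46.1 km.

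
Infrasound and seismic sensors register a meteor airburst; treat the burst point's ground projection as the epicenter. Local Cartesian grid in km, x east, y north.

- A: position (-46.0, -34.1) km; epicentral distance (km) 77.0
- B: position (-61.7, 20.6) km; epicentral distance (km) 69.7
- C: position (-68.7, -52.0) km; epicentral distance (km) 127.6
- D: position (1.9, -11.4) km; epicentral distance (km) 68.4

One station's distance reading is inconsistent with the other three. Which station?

A

Solve using three stations at a time. Using B, C, D (subtract circle equations pairwise → linear system) gives (x, y) ≈ (-2.2, 56.9).
Distances from that point to each station vs reported:
  A: calculated 101.0 vs reported 77.0 → residual 24.0 km
  B: calculated 69.7 vs reported 69.7 → residual 0.0 km
  C: calculated 127.6 vs reported 127.6 → residual 0.0 km
  D: calculated 68.4 vs reported 68.4 → residual 0.0 km
B, C, D are mutually consistent (residuals ≈ 0); A is off by 24.0 km.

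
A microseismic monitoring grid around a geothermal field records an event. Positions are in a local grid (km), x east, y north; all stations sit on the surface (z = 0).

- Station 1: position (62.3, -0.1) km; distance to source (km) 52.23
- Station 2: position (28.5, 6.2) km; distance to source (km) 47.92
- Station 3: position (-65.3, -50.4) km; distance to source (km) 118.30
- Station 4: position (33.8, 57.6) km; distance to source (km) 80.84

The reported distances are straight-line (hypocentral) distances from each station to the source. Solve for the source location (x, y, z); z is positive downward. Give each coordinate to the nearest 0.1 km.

(36.6, -9.9, 44.4)

Each station gives a sphere (x−x_i)² + (y−y_i)² + z² = d_i² (stations at z=0).
Subtracting the Station 1 sphere from Station 2 and Station 3: z² cancels, leaving linear equations in x and y:
-67.6 x + 12.6 y = -2598.96
-255.2 x − 100.6 y = -8343.97
Solving: x ≈ 36.600, y ≈ -9.904 km (keep extra digits for the depth step; rounded: 36.6, -9.9).
Then from the Station 1 sphere: z² = 52.23² − (x − 62.3)² − (y + 0.1)² with x = 36.600, y = -9.904, so z ≈ 44.400 ≈ 44.4 km.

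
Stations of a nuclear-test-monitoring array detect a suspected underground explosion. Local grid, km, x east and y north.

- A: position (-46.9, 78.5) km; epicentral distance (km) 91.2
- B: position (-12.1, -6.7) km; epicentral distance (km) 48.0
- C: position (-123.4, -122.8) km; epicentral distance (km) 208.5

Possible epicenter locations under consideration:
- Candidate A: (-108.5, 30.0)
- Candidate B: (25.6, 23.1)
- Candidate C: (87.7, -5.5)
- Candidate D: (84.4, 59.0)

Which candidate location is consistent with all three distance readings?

For each candidate, compare |candidate − station| to the reported distance:
Candidate A: residuals A 12.8, B 55.1, C 55.0 → max 55.1 km
Candidate B: residuals A 0.0, B 0.1, C 0.0 → max 0.1 km
Candidate C: residuals A 67.5, B 51.8, C 33.0 → max 67.5 km
Candidate D: residuals A 41.5, B 68.7, C 67.6 → max 68.7 km
Only Candidate B has all residuals ≈ 0.

Candidate B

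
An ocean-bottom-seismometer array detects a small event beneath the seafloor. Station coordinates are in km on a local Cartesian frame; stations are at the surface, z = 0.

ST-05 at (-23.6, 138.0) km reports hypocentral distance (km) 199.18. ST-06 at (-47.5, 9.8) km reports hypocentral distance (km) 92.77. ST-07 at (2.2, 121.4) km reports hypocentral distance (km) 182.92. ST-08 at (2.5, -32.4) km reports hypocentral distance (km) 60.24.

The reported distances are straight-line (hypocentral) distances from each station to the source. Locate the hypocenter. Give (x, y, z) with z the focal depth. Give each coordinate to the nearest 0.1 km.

Each station gives a sphere (x−x_i)² + (y−y_i)² + z² = d_i² (stations at z=0).
Subtracting the ST-05 sphere from ST-06 and ST-07: z² cancels, leaving linear equations in x and y:
-47.8 x − 256.4 y = 13817.73
51.6 x − 33.2 y = 1354.79
Solving: x ≈ -7.517, y ≈ -52.490 km (keep extra digits for the depth step; rounded: -7.5, -52.5).
Then from the ST-05 sphere: z² = 199.18² − (x + 23.6)² − (y − 138.0)² with x = -7.517, y = -52.490, so z ≈ 55.925 ≈ 55.9 km.

x ≈ -7.5 km, y ≈ -52.5 km, depth ≈ 55.9 km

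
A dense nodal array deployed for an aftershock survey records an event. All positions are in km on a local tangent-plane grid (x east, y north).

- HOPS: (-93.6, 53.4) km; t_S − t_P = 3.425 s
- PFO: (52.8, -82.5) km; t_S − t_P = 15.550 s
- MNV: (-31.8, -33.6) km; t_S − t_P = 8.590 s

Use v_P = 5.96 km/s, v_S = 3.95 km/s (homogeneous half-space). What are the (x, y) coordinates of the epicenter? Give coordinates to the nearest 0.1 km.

(-55.0, 64.3)

Distance from S−P lag: d = Δt · v_P v_S / (v_P − v_S) = Δt · (5.96·3.95)/(5.96−3.95) ≈ 11.7124·Δt.
So d_HOPS = 40.12, d_PFO = 182.13, d_MNV = 100.61 km.
Circle about each station: (x + 93.6)² + (y − 53.4)² = 40.12²; (x − 52.8)² + (y + 82.5)² = 182.13²; (x + 31.8)² + (y + 33.6)² = 100.61².
Subtracting pairs of circle equations eliminates x²+y² and gives linear equations (the radical axes):
292.8 x − 271.8 y = -33580.15
123.6 x − 174.0 y = -17985.08
Solving the 2×2 system: x ≈ -55.0, y ≈ 64.3 km.
Check against HOPS (with the unrounded x, y): √((x + 93.6)²+(y − 53.4)²) = 40.09 ≈ 40.12 km. ✓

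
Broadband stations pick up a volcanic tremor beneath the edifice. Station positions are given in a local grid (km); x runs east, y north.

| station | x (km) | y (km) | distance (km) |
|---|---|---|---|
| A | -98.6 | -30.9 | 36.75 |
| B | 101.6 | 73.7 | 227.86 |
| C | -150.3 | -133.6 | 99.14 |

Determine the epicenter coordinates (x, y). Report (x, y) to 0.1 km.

Circle about each station: (x + 98.6)² + (y + 30.9)² = 36.75²; (x − 101.6)² + (y − 73.7)² = 227.86²; (x + 150.3)² + (y + 133.6)² = 99.14².
Subtracting pairs of circle equations eliminates x²+y² and gives linear equations (the radical axes):
400.4 x + 209.2 y = -45492.14
-103.4 x − 205.4 y = 21284.10
Solving the 2×2 system: x ≈ -80.7, y ≈ -63.0 km.
Check against A (with the unrounded x, y): √((x + 98.6)²+(y + 30.9)²) = 36.75 ≈ 36.75 km. ✓

-80.7 km east, -63.0 km north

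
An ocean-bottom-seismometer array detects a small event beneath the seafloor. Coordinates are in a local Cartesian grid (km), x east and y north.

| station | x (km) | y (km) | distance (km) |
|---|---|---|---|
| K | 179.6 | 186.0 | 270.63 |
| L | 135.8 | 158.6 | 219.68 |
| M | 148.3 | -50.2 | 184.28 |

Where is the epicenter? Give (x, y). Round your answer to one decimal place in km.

(-25.9, 9.9)

Circle about each station: (x − 179.6)² + (y − 186.0)² = 270.63²; (x − 135.8)² + (y − 158.6)² = 219.68²; (x − 148.3)² + (y + 50.2)² = 184.28².
Subtracting pairs of circle equations eliminates x²+y² and gives linear equations (the radical axes):
-87.6 x − 54.8 y = 1724.73
-62.6 x − 472.4 y = -3057.75
Solving the 2×2 system: x ≈ -25.9, y ≈ 9.9 km.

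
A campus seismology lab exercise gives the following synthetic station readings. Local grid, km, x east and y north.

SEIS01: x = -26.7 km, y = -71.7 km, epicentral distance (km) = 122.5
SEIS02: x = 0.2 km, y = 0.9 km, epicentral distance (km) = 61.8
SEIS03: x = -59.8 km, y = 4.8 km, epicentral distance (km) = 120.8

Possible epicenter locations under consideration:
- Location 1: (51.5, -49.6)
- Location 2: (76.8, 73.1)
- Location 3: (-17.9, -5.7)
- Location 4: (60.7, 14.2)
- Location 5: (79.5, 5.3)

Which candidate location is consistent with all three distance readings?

Location 4

For each candidate, compare |candidate − station| to the reported distance:
Location 1: residuals SEIS01 41.2, SEIS02 10.2, SEIS03 3.1 → max 41.2 km
Location 2: residuals SEIS01 55.5, SEIS02 43.5, SEIS03 31.9 → max 55.5 km
Location 3: residuals SEIS01 55.9, SEIS02 42.5, SEIS03 77.6 → max 77.6 km
Location 4: residuals SEIS01 0.0, SEIS02 0.1, SEIS03 0.1 → max 0.1 km
Location 5: residuals SEIS01 8.7, SEIS02 17.6, SEIS03 18.5 → max 18.5 km
Only Location 4 has all residuals ≈ 0.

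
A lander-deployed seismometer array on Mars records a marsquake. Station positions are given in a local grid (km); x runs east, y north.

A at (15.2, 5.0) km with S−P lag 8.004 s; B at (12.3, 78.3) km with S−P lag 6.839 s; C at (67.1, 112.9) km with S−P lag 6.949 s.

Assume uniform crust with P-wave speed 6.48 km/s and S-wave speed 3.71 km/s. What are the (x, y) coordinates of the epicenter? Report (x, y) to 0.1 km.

(65.8, 52.6)

Distance from S−P lag: d = Δt · v_P v_S / (v_P − v_S) = Δt · (6.48·3.71)/(6.48−3.71) ≈ 8.6790·Δt.
So d_A = 69.47, d_B = 59.36, d_C = 60.31 km.
Circle about each station: (x − 15.2)² + (y − 5.0)² = 69.47²; (x − 12.3)² + (y − 78.3)² = 59.36²; (x − 67.1)² + (y − 112.9)² = 60.31².
Subtracting the A equation from the B and C equations removes the quadratic terms:
-5.8 x + 146.6 y = 7328.61
103.8 x + 215.8 y = 18181.56
Solving the 2×2 system: x ≈ 65.8, y ≈ 52.6 km.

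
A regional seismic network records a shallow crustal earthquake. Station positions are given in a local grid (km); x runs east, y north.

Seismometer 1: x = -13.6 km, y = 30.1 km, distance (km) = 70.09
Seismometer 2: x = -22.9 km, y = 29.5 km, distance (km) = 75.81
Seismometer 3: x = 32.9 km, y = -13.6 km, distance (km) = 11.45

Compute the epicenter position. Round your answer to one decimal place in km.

30.1 km east, -24.7 km north

Circle about each station: (x + 13.6)² + (y − 30.1)² = 70.09²; (x + 22.9)² + (y − 29.5)² = 75.81²; (x − 32.9)² + (y + 13.6)² = 11.45².
Subtracting the Seismometer 1 equation from the Seismometer 2 and Seismometer 3 equations removes the quadratic terms:
-18.6 x − 1.2 y = -530.86
93.0 x − 87.4 y = 4957.91
Solving the 2×2 system: x ≈ 30.1, y ≈ -24.7 km.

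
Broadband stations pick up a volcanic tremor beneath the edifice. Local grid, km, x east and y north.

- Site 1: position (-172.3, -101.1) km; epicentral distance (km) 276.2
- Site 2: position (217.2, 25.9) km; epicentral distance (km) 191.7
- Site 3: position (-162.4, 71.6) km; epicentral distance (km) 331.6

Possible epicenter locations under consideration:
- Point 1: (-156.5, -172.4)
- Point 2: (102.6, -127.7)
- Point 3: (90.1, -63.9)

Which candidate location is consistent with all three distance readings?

For each candidate, compare |candidate − station| to the reported distance:
Point 1: residuals Site 1 203.2, Site 2 231.4, Site 3 87.5 → max 231.4 km
Point 2: residuals Site 1 0.0, Site 2 0.1, Site 3 0.0 → max 0.1 km
Point 3: residuals Site 1 11.2, Site 2 36.1, Site 3 45.0 → max 45.0 km
Only Point 2 has all residuals ≈ 0.

Point 2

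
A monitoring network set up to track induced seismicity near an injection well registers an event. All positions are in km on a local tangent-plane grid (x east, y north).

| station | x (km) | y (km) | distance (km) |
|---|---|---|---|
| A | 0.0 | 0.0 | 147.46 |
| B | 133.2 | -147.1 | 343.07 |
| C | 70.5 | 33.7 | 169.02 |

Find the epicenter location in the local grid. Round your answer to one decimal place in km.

Circle about each station: x² + y² = 147.46²; (x − 133.2)² + (y + 147.1)² = 343.07²; (x − 70.5)² + (y − 33.7)² = 169.02².
Subtracting the A equation from the B and C equations removes the quadratic terms:
266.4 x − 294.2 y = -56571.92
141.0 x + 67.4 y = -717.37
Solving the 2×2 system: x ≈ -67.7, y ≈ 131.0 km.
Check against A (with the unrounded x, y): √(x²+y²) = 147.45 ≈ 147.46 km. ✓

x ≈ -67.7 km, y ≈ 131.0 km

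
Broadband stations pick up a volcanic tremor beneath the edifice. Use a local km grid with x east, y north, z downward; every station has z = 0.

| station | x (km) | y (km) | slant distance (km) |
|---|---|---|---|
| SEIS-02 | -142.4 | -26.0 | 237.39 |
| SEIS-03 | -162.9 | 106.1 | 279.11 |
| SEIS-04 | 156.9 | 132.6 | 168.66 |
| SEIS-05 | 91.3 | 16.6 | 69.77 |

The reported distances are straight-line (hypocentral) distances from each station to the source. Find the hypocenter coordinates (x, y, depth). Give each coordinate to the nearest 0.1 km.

x ≈ 84.6 km, y ≈ -4.7 km, depth ≈ 66.1 km

Each station gives a sphere (x−x_i)² + (y−y_i)² + z² = d_i² (stations at z=0).
Subtracting the SEIS-02 sphere from SEIS-03 and SEIS-04: z² cancels, leaving linear equations in x and y:
-41.0 x + 264.2 y = -4708.52
598.6 x + 317.2 y = 49154.43
Solving: x ≈ 84.602, y ≈ -4.693 km (keep extra digits for the depth step; rounded: 84.6, -4.7).
Then from the SEIS-02 sphere: z² = 237.39² − (x + 142.4)² − (y + 26.0)² with x = 84.602, y = -4.693, so z ≈ 66.107 ≈ 66.1 km.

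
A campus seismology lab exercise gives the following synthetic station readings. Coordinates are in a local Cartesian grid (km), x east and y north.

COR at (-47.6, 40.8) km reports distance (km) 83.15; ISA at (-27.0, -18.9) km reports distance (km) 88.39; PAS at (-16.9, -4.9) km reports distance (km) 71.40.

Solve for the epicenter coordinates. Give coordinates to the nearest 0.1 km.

Circle about each station: (x + 47.6)² + (y − 40.8)² = 83.15²; (x + 27.0)² + (y + 18.9)² = 88.39²; (x + 16.9)² + (y + 4.9)² = 71.40².
Subtracting the COR equation from the ISA and PAS equations removes the quadratic terms:
41.2 x − 119.4 y = -3743.06
61.4 x − 91.4 y = -1804.82
Solving the 2×2 system: x ≈ 35.5, y ≈ 43.6 km.

35.5 km east, 43.6 km north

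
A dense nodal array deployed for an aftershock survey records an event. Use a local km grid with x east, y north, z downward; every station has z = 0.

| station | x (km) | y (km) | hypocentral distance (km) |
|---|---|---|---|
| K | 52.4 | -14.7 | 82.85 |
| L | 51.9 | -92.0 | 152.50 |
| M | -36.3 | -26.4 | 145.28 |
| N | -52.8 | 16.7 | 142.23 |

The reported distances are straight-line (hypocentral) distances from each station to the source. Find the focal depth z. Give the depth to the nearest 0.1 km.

Each station gives a sphere (x−x_i)² + (y−y_i)² + z² = d_i² (stations at z=0).
Subtracting the K sphere from L and M: z² cancels, leaving linear equations in x and y:
-1.0 x − 154.6 y = -8196.37
-177.4 x − 23.4 y = -15189.36
Solving: x ≈ 78.696, y ≈ 52.508 km (keep extra digits for the depth step; rounded: 78.7, 52.5).
Then from the K sphere: z² = 82.85² − (x − 52.4)² − (y + 14.7)² with x = 78.696, y = 52.508, so z ≈ 40.691 ≈ 40.7 km.
Check against N (with the unrounded solution): distance 142.23 ≈ 142.23 km. ✓

depth ≈ 40.7 km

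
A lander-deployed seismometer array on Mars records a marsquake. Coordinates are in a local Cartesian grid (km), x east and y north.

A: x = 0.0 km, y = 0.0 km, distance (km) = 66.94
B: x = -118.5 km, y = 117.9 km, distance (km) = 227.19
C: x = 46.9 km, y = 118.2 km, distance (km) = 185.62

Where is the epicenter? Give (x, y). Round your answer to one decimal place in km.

(16.4, -64.9)

Circle about each station: x² + y² = 66.94²; (x + 118.5)² + (y − 117.9)² = 227.19²; (x − 46.9)² + (y − 118.2)² = 185.62².
Subtracting pairs of circle equations eliminates x²+y² and gives linear equations (the radical axes):
-237.0 x + 235.8 y = -19191.67
93.8 x + 236.4 y = -13802.97
Solving the 2×2 system: x ≈ 16.4, y ≈ -64.9 km.
Check against A (with the unrounded x, y): √(x²+y²) = 66.94 ≈ 66.94 km. ✓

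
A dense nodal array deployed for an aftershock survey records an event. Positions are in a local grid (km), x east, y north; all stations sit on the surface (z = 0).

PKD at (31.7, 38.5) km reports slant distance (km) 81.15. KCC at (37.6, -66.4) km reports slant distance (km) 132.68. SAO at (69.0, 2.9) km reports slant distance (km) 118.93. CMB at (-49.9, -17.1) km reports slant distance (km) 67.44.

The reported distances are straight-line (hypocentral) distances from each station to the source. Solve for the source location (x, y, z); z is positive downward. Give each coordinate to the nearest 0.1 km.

Each station gives a sphere (x−x_i)² + (y−y_i)² + z² = d_i² (stations at z=0).
Subtracting the PKD sphere from KCC and SAO: z² cancels, leaving linear equations in x and y:
11.8 x − 209.8 y = -7683.08
74.6 x − 71.2 y = -5276.75
Solving: x ≈ -37.812, y ≈ 34.494 km (keep extra digits for the depth step; rounded: -37.8, 34.5).
Then from the PKD sphere: z² = 81.15² − (x − 31.7)² − (y − 38.5)² with x = -37.812, y = 34.494, so z ≈ 41.682 ≈ 41.7 km.

x ≈ -37.8 km, y ≈ 34.5 km, depth ≈ 41.7 km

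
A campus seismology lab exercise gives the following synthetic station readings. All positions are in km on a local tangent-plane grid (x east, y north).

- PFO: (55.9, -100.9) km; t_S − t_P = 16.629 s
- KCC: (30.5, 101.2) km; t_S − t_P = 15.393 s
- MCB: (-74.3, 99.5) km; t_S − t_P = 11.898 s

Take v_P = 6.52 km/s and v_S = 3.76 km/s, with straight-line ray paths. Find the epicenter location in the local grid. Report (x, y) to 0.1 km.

-56.1 km east, -4.6 km north

Distance from S−P lag: d = Δt · v_P v_S / (v_P − v_S) = Δt · (6.52·3.76)/(6.52−3.76) ≈ 8.8823·Δt.
So d_PFO = 147.70, d_KCC = 136.73, d_MCB = 105.68 km.
Circle about each station: (x − 55.9)² + (y + 100.9)² = 147.70²; (x − 30.5)² + (y − 101.2)² = 136.73²; (x + 74.3)² + (y − 99.5)² = 105.68².
Subtracting pairs of circle equations eliminates x²+y² and gives linear equations (the radical axes):
-50.8 x + 404.2 y = 986.27
-260.4 x + 400.8 y = 12762.15
Solving the 2×2 system: x ≈ -56.1, y ≈ -4.6 km.
Check against PFO (with the unrounded x, y): √((x − 55.9)²+(y + 100.9)²) = 147.71 ≈ 147.70 km. ✓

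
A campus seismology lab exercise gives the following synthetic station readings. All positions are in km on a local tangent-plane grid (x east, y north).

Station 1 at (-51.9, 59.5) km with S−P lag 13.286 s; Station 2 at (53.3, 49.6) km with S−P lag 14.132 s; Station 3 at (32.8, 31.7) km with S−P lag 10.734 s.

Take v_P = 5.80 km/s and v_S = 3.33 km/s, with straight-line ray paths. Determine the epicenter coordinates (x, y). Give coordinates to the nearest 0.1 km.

Distance from S−P lag: d = Δt · v_P v_S / (v_P − v_S) = Δt · (5.80·3.33)/(5.80−3.33) ≈ 7.8194·Δt.
So d_Station 1 = 103.89, d_Station 2 = 110.50, d_Station 3 = 83.93 km.
Circle about each station: (x + 51.9)² + (y − 59.5)² = 103.89²; (x − 53.3)² + (y − 49.6)² = 110.50²; (x − 32.8)² + (y − 31.7)² = 83.93².
Subtracting pairs of circle equations eliminates x²+y² and gives linear equations (the radical axes):
210.4 x − 19.8 y = -2349.93
169.4 x − 55.6 y = -404.24
Solving the 2×2 system: x ≈ -14.7, y ≈ -37.5 km.
Check against Station 1 (with the unrounded x, y): √((x + 51.9)²+(y − 59.5)²) = 103.90 ≈ 103.89 km. ✓

x ≈ -14.7 km, y ≈ -37.5 km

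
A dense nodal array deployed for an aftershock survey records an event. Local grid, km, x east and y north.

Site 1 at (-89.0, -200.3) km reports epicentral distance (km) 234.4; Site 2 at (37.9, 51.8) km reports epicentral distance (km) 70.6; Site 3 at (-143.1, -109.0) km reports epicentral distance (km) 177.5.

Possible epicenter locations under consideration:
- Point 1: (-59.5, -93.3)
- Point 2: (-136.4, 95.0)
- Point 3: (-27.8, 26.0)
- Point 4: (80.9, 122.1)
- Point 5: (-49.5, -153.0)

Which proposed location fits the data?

For each candidate, compare |candidate − station| to the reported distance:
Point 1: residuals Site 1 123.4, Site 2 104.2, Site 3 92.4 → max 123.4 km
Point 2: residuals Site 1 64.7, Site 2 109.0, Site 3 26.6 → max 109.0 km
Point 3: residuals Site 1 0.0, Site 2 0.0, Site 3 0.0 → max 0.0 km
Point 4: residuals Site 1 130.0, Site 2 11.8, Site 3 144.3 → max 144.3 km
Point 5: residuals Site 1 172.8, Site 2 152.1, Site 3 74.1 → max 172.8 km
Only Point 3 has all residuals ≈ 0.

Point 3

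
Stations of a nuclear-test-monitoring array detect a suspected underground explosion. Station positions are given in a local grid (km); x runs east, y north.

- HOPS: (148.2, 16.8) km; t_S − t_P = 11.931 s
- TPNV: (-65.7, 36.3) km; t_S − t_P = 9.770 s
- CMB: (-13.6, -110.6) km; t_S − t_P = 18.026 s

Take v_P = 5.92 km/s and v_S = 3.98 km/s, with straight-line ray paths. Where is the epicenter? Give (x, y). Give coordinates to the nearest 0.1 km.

Distance from S−P lag: d = Δt · v_P v_S / (v_P − v_S) = Δt · (5.92·3.98)/(5.92−3.98) ≈ 12.1452·Δt.
So d_HOPS = 144.90, d_TPNV = 118.66, d_CMB = 218.93 km.
Circle about each station: (x − 148.2)² + (y − 16.8)² = 144.90²; (x + 65.7)² + (y − 36.3)² = 118.66²; (x + 13.6)² + (y + 110.6)² = 218.93².
Subtracting pairs of circle equations eliminates x²+y² and gives linear equations (the radical axes):
-427.8 x + 39.0 y = -9695.49
-323.6 x − 254.8 y = -36762.49
Solving the 2×2 system: x ≈ 32.1, y ≈ 103.5 km.
Check against HOPS (with the unrounded x, y): √((x − 148.2)²+(y − 16.8)²) = 144.91 ≈ 144.90 km. ✓

x ≈ 32.1 km, y ≈ 103.5 km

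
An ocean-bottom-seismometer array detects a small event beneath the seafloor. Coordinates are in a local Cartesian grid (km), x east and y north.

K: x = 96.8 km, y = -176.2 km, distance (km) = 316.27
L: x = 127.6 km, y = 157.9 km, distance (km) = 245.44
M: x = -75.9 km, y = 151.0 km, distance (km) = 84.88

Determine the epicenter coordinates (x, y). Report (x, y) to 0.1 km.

x ≈ -101.6 km, y ≈ 70.1 km

Circle about each station: (x − 96.8)² + (y + 176.2)² = 316.27²; (x − 127.6)² + (y − 157.9)² = 245.44²; (x + 75.9)² + (y − 151.0)² = 84.88².
Subtracting pairs of circle equations eliminates x²+y² and gives linear equations (the radical axes):
61.6 x + 668.2 y = 40583.41
-345.4 x + 654.4 y = 80967.23
Solving the 2×2 system: x ≈ -101.6, y ≈ 70.1 km.
Check against K (with the unrounded x, y): √((x − 96.8)²+(y + 176.2)²) = 316.27 ≈ 316.27 km. ✓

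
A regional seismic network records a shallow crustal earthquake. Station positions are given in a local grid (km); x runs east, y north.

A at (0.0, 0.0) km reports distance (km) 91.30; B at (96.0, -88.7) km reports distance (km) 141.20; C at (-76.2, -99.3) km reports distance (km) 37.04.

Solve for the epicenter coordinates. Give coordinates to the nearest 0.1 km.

Circle about each station: x² + y² = 91.30²; (x − 96.0)² + (y + 88.7)² = 141.20²; (x + 76.2)² + (y + 99.3)² = 37.04².
Subtracting pairs of circle equations eliminates x²+y² and gives linear equations (the radical axes):
192.0 x − 177.4 y = 5481.94
-152.4 x − 198.6 y = 22630.66
Solving the 2×2 system: x ≈ -44.9, y ≈ -79.5 km.

-44.9 km east, -79.5 km north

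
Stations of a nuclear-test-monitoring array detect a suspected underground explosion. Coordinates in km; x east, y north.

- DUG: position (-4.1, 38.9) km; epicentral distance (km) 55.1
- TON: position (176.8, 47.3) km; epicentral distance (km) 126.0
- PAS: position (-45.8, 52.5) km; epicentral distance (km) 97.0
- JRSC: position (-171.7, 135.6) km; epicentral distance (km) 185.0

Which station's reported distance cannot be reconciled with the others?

Solve using three stations at a time. Using DUG, TON, PAS (subtract circle equations pairwise → linear system) gives (x, y) ≈ (50.8, 43.8).
Distances from that point to each station vs reported:
  DUG: calculated 55.1 vs reported 55.1 → residual 0.0 km
  TON: calculated 126.0 vs reported 126.0 → residual 0.0 km
  PAS: calculated 97.0 vs reported 97.0 → residual 0.0 km
  JRSC: calculated 240.7 vs reported 185.0 → residual 55.7 km
DUG, TON, PAS are mutually consistent (residuals ≈ 0); JRSC is off by 55.7 km.

JRSC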